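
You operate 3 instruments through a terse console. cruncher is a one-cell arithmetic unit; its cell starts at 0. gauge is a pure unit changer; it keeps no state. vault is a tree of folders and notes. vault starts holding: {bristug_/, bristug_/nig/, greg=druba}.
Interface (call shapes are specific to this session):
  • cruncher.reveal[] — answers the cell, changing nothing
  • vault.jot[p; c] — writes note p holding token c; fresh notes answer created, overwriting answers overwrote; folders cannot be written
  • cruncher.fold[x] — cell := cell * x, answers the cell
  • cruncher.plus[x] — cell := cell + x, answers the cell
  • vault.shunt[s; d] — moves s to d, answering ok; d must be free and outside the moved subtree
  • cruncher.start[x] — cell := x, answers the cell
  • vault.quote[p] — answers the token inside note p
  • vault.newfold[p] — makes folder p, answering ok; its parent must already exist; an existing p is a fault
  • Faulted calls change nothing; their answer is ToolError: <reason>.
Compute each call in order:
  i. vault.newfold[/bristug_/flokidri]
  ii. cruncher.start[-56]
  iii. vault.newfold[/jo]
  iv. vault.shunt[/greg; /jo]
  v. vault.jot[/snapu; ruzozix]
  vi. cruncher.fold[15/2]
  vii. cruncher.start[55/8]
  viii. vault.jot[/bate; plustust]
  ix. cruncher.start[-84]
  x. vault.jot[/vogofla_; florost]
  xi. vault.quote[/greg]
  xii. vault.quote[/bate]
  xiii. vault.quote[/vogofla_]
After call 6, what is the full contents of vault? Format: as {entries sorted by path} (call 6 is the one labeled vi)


Answer: {bristug_/, bristug_/flokidri/, bristug_/nig/, greg=druba, jo/, snapu=ruzozix}

Derivation:
I call newfold on p='/bristug_/flokidri', and see ok.
Then start on x='-56', — result: -56.
Using newfold on p='/jo', yielding ok.
I call shunt on s='/greg', d='/jo', which returns ToolError: exists.
Then jot on p='/snapu', c='ruzozix', yielding created.
Then fold on x='15/2', → -420.
I invoke start on x='55/8', → 55/8.
Then jot on p='/bate', c='plustust', which returns created.
I invoke start on x='-84', and get -84.
I call jot on p='/vogofla_', c='florost', yielding created.
Next I call quote on p='/greg', yielding druba.
Invoking quote on p='/bate', — result: plustust.
Next I call quote on p='/vogofla_', and observe florost.


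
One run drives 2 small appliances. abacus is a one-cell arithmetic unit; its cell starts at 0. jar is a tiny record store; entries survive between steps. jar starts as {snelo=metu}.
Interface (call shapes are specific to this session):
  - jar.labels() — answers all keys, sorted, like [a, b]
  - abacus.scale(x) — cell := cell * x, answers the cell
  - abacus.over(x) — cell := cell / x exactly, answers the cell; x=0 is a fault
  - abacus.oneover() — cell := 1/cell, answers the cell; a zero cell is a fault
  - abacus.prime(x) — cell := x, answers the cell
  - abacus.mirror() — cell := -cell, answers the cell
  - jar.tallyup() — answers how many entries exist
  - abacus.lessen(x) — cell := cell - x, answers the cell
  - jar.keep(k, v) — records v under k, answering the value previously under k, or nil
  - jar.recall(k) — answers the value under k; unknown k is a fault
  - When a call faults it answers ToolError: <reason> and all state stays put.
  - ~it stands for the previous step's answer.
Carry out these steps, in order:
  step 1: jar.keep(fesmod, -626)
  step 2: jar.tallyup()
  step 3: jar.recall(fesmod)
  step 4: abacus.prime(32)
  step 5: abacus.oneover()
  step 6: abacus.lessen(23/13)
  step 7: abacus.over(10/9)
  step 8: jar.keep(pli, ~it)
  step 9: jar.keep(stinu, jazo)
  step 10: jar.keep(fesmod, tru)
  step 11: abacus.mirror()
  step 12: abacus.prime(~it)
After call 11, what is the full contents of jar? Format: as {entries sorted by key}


Using keep passing k=fesmod, v=-626, which returns nil.
I run tallyup, and get 2.
Next I call recall passing k=fesmod, which returns -626.
I run prime passing x=32, yielding 32.
Invoking oneover, and get 1/32.
Invoking lessen passing x=23/13, → -723/416.
I invoke over passing x=10/9, and observe -6507/4160.
I try keep passing k=pli, v=~it, — result: nil.
Then keep passing k=stinu, v=jazo, giving nil.
I use keep passing k=fesmod, v=tru, and see -626.
Next I call mirror(), — result: 6507/4160.
Invoking prime passing x=~it, giving 6507/4160.

Answer: {fesmod=tru, pli=-6507/4160, snelo=metu, stinu=jazo}


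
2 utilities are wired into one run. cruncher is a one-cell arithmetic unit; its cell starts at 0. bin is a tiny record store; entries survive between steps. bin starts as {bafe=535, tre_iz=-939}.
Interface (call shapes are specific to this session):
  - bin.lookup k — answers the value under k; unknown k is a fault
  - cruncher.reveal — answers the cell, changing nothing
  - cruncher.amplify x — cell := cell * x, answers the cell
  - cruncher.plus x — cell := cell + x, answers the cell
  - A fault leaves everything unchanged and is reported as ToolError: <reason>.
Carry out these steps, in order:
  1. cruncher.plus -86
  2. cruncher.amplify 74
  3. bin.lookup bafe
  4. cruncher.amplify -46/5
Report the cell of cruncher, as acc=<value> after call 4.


! plus(x→-86) : -86
! amplify(x→74) : -6364
! lookup(k→bafe) : 535
! amplify(x→-46/5) : 292744/5

Answer: acc=292744/5


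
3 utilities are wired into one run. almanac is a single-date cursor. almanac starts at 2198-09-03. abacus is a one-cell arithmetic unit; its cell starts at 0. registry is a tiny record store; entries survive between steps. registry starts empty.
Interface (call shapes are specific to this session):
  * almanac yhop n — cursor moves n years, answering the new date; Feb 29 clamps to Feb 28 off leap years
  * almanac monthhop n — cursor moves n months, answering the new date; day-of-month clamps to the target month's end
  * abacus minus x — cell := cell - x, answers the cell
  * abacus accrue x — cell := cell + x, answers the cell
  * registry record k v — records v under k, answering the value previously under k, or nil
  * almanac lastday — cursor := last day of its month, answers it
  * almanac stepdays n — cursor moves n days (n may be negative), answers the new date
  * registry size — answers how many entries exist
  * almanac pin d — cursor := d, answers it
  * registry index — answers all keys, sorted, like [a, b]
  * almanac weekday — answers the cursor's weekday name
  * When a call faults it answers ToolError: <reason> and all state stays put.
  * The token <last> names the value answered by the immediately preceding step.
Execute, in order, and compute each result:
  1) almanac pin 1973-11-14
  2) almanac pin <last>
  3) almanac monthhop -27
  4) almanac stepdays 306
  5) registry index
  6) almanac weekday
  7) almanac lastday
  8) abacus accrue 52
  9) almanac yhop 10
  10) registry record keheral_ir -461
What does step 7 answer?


Answer: 1972-06-30

Derivation:
>> almanac pin(d: 1973-11-14)
<< 1973-11-14
>> almanac pin(d: <last>)
<< 1973-11-14
>> almanac monthhop(n: -27)
<< 1971-08-14
>> almanac stepdays(n: 306)
<< 1972-06-15
>> registry index()
<< []
>> almanac weekday()
<< Thursday
>> almanac lastday()
<< 1972-06-30
>> abacus accrue(x: 52)
<< 52
>> almanac yhop(n: 10)
<< 1982-06-30
>> registry record(k: keheral_ir, v: -461)
<< nil


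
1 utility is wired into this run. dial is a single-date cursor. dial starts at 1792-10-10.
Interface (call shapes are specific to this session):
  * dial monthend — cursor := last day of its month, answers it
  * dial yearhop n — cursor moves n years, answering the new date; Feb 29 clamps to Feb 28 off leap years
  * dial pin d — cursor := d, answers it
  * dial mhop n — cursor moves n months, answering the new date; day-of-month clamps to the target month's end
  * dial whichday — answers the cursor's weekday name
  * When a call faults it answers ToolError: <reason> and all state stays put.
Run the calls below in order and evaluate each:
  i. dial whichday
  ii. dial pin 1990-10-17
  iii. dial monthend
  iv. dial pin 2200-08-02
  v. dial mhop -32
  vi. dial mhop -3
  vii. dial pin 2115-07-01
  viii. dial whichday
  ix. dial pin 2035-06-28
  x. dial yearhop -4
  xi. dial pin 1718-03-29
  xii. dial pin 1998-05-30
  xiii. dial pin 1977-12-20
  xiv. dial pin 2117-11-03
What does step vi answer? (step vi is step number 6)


% dial whichday() == Wednesday
% dial pin(d: 1990-10-17) == 1990-10-17
% dial monthend() == 1990-10-31
% dial pin(d: 2200-08-02) == 2200-08-02
% dial mhop(n: -32) == 2197-12-02
% dial mhop(n: -3) == 2197-09-02
% dial pin(d: 2115-07-01) == 2115-07-01
% dial whichday() == Monday
% dial pin(d: 2035-06-28) == 2035-06-28
% dial yearhop(n: -4) == 2031-06-28
% dial pin(d: 1718-03-29) == 1718-03-29
% dial pin(d: 1998-05-30) == 1998-05-30
% dial pin(d: 1977-12-20) == 1977-12-20
% dial pin(d: 2117-11-03) == 2117-11-03

Answer: 2197-09-02


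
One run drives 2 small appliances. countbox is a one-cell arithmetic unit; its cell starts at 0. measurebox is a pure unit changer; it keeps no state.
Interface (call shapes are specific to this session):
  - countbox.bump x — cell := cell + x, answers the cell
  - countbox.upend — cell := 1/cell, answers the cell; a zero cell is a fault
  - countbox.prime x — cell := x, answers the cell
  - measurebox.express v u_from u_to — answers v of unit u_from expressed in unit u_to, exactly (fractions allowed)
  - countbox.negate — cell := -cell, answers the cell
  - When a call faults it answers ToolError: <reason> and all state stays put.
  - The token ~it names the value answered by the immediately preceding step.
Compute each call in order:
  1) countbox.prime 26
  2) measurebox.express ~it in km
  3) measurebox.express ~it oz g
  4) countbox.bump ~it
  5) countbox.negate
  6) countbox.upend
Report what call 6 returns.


Answer: -4000000000000/104074888100287

Derivation:
! 1. countbox.prime(x=26) : 26
! 2. measurebox.express(v=~it, u_from=in, u_to=km) : 1651/2500000
! 3. measurebox.express(v=~it, u_from=oz, u_to=g) : 74888100287/4000000000000
! 4. countbox.bump(x=~it) : 104074888100287/4000000000000
! 5. countbox.negate() : -104074888100287/4000000000000
! 6. countbox.upend() : -4000000000000/104074888100287


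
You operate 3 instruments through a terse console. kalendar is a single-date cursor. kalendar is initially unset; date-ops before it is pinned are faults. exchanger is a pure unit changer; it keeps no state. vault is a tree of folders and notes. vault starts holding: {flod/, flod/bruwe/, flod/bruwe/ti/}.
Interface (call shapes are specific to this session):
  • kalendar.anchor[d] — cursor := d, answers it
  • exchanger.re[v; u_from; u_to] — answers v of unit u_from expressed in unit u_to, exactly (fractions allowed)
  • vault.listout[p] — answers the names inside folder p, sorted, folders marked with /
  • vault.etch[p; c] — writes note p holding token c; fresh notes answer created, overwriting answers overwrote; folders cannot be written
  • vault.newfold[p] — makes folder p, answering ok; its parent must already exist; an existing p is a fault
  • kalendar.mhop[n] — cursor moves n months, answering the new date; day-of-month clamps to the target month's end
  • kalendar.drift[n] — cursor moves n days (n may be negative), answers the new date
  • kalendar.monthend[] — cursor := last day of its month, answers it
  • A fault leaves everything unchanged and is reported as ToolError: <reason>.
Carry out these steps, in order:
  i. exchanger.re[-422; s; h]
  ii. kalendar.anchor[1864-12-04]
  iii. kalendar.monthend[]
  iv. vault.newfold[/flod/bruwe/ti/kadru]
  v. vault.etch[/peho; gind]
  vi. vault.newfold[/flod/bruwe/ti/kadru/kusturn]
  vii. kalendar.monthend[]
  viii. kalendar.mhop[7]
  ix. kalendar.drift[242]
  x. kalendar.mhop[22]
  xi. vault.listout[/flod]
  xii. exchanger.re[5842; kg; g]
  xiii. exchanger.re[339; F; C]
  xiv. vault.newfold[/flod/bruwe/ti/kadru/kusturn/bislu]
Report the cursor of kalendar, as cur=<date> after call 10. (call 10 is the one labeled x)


Answer: cur=1868-01-30

Derivation:
% exchanger.re(v: -422, u_from: s, u_to: h) => -211/1800
% kalendar.anchor(d: 1864-12-04) => 1864-12-04
% kalendar.monthend() => 1864-12-31
% vault.newfold(p: /flod/bruwe/ti/kadru) => ok
% vault.etch(p: /peho, c: gind) => created
% vault.newfold(p: /flod/bruwe/ti/kadru/kusturn) => ok
% kalendar.monthend() => 1864-12-31
% kalendar.mhop(n: 7) => 1865-07-31
% kalendar.drift(n: 242) => 1866-03-30
% kalendar.mhop(n: 22) => 1868-01-30
% vault.listout(p: /flod) => [bruwe/]
% exchanger.re(v: 5842, u_from: kg, u_to: g) => 5842000
% exchanger.re(v: 339, u_from: F, u_to: C) => 1535/9
% vault.newfold(p: /flod/bruwe/ti/kadru/kusturn/bislu) => ok


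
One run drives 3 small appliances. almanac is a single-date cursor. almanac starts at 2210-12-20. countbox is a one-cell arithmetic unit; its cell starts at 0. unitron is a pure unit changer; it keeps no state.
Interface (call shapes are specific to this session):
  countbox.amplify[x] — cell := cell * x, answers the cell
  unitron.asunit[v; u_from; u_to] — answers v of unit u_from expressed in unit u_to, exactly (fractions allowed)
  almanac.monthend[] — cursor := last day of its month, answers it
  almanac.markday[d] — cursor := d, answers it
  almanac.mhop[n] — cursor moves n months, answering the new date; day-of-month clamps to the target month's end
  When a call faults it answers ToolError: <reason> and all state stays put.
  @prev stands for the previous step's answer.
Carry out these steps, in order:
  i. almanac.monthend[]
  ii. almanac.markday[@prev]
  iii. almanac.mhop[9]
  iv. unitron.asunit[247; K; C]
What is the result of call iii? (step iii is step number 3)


-- 1. almanac.monthend() : 2210-12-31
-- 2. almanac.markday(d: @prev) : 2210-12-31
-- 3. almanac.mhop(n: 9) : 2211-09-30
-- 4. unitron.asunit(v: 247, u_from: K, u_to: C) : -523/20

Answer: 2211-09-30


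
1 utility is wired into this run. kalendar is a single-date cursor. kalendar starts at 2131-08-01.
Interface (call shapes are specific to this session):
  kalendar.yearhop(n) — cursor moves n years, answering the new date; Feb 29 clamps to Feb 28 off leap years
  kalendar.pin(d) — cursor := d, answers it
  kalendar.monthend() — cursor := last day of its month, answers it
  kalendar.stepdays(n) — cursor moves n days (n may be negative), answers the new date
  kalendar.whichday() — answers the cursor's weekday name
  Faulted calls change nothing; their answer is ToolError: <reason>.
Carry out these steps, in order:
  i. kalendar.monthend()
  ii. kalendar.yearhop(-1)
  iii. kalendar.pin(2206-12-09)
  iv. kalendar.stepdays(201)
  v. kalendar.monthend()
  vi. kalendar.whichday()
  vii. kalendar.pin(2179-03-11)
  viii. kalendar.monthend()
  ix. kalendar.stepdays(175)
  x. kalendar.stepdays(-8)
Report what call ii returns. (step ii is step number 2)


! monthend() == 2131-08-31
! yearhop(n=-1) == 2130-08-31
! pin(d=2206-12-09) == 2206-12-09
! stepdays(n=201) == 2207-06-28
! monthend() == 2207-06-30
! whichday() == Tuesday
! pin(d=2179-03-11) == 2179-03-11
! monthend() == 2179-03-31
! stepdays(n=175) == 2179-09-22
! stepdays(n=-8) == 2179-09-14

Answer: 2130-08-31


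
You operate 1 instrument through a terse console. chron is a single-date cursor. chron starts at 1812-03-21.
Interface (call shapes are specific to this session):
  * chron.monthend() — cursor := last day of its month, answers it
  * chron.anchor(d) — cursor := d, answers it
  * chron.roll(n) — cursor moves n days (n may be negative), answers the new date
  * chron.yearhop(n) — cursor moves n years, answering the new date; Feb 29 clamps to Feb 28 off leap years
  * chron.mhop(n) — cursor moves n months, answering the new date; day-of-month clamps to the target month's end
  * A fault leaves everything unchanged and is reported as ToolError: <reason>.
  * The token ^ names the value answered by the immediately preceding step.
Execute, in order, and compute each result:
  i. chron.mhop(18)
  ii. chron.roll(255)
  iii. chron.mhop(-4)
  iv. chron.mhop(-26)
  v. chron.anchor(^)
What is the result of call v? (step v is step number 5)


→ mhop(18)
← 1813-09-21
→ roll(255)
← 1814-06-03
→ mhop(-4)
← 1814-02-03
→ mhop(-26)
← 1811-12-03
→ anchor(^)
← 1811-12-03

Answer: 1811-12-03


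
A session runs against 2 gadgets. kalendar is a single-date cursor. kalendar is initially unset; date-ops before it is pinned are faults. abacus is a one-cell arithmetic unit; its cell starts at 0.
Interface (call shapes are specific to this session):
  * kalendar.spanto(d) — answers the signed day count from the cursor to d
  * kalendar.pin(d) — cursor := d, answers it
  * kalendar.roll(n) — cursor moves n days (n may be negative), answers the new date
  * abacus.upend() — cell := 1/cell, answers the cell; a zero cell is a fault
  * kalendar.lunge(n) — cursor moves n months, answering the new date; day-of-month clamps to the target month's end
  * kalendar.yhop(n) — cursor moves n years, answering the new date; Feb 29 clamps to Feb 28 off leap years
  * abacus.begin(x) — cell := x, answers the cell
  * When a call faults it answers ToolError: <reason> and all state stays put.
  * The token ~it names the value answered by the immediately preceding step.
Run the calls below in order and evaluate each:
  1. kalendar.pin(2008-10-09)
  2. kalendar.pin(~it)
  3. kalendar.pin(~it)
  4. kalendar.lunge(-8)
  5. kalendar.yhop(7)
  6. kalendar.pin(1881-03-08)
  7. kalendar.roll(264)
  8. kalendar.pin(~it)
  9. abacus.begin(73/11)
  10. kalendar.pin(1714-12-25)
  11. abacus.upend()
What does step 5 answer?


~$ kalendar.pin 2008-10-09
:: 2008-10-09
~$ kalendar.pin ~it
:: 2008-10-09
~$ kalendar.pin ~it
:: 2008-10-09
~$ kalendar.lunge -8
:: 2008-02-09
~$ kalendar.yhop 7
:: 2015-02-09
~$ kalendar.pin 1881-03-08
:: 1881-03-08
~$ kalendar.roll 264
:: 1881-11-27
~$ kalendar.pin ~it
:: 1881-11-27
~$ abacus.begin 73/11
:: 73/11
~$ kalendar.pin 1714-12-25
:: 1714-12-25
~$ abacus.upend
:: 11/73

Answer: 2015-02-09


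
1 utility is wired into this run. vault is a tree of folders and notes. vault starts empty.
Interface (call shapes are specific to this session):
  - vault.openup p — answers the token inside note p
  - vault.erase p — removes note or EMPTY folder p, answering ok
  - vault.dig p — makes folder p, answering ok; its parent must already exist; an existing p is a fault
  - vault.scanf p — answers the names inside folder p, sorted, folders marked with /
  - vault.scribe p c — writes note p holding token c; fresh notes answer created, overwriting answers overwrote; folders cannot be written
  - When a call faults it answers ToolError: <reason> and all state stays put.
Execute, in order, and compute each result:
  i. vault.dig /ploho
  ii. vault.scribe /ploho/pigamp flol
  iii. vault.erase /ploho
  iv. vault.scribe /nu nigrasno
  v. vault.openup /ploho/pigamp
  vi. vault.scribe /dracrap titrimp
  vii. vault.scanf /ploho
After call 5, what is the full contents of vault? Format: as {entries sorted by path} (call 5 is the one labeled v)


! 1. vault.dig(p=/ploho) == ok
! 2. vault.scribe(p=/ploho/pigamp, c=flol) == created
! 3. vault.erase(p=/ploho) == ToolError: not empty
! 4. vault.scribe(p=/nu, c=nigrasno) == created
! 5. vault.openup(p=/ploho/pigamp) == flol
! 6. vault.scribe(p=/dracrap, c=titrimp) == created
! 7. vault.scanf(p=/ploho) == [pigamp]

Answer: {nu=nigrasno, ploho/, ploho/pigamp=flol}


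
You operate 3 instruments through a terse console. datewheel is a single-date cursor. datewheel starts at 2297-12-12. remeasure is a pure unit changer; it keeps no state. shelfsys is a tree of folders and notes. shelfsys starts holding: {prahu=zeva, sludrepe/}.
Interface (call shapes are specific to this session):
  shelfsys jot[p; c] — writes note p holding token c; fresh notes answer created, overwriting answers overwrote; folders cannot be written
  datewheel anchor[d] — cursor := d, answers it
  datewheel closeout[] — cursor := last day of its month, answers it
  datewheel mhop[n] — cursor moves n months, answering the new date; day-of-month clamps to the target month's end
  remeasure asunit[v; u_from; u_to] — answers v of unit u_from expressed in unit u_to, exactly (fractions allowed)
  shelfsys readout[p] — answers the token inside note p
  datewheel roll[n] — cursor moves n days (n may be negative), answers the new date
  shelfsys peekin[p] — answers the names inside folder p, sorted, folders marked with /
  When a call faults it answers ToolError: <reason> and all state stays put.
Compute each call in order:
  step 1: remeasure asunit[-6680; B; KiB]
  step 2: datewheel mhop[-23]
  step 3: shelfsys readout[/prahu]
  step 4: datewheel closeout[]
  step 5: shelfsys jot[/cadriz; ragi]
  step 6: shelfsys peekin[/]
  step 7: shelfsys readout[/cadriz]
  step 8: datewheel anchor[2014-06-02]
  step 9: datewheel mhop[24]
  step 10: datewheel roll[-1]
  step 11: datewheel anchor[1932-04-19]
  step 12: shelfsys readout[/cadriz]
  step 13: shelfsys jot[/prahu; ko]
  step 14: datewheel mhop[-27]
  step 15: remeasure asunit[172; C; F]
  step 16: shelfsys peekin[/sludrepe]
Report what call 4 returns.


Answer: 2296-01-31

Derivation:
>>> remeasure asunit v='-6680' u_from='B' u_to='KiB'
:: -835/128
>>> datewheel mhop n='-23'
:: 2296-01-12
>>> shelfsys readout p='/prahu'
:: zeva
>>> datewheel closeout
:: 2296-01-31
>>> shelfsys jot p='/cadriz' c='ragi'
:: created
>>> shelfsys peekin p='/'
:: [cadriz, prahu, sludrepe/]
>>> shelfsys readout p='/cadriz'
:: ragi
>>> datewheel anchor d='2014-06-02'
:: 2014-06-02
>>> datewheel mhop n='24'
:: 2016-06-02
>>> datewheel roll n='-1'
:: 2016-06-01
>>> datewheel anchor d='1932-04-19'
:: 1932-04-19
>>> shelfsys readout p='/cadriz'
:: ragi
>>> shelfsys jot p='/prahu' c='ko'
:: overwrote
>>> datewheel mhop n='-27'
:: 1930-01-19
>>> remeasure asunit v='172' u_from='C' u_to='F'
:: 1708/5
>>> shelfsys peekin p='/sludrepe'
:: []


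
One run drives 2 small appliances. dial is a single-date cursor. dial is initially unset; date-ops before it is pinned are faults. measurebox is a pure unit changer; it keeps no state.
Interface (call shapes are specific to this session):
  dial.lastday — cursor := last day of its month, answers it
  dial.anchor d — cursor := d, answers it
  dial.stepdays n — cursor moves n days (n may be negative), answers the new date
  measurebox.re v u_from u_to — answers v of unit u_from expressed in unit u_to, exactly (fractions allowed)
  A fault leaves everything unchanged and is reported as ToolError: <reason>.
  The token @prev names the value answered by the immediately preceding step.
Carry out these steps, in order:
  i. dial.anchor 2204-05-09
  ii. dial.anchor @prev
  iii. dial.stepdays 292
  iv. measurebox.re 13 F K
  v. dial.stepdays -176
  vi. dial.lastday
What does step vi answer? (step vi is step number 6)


>>> dial.anchor d=2204-05-09
:: 2204-05-09
>>> dial.anchor d=@prev
:: 2204-05-09
>>> dial.stepdays n=292
:: 2205-02-25
>>> measurebox.re v=13 u_from=F u_to=K
:: 47267/180
>>> dial.stepdays n=-176
:: 2204-09-02
>>> dial.lastday
:: 2204-09-30

Answer: 2204-09-30


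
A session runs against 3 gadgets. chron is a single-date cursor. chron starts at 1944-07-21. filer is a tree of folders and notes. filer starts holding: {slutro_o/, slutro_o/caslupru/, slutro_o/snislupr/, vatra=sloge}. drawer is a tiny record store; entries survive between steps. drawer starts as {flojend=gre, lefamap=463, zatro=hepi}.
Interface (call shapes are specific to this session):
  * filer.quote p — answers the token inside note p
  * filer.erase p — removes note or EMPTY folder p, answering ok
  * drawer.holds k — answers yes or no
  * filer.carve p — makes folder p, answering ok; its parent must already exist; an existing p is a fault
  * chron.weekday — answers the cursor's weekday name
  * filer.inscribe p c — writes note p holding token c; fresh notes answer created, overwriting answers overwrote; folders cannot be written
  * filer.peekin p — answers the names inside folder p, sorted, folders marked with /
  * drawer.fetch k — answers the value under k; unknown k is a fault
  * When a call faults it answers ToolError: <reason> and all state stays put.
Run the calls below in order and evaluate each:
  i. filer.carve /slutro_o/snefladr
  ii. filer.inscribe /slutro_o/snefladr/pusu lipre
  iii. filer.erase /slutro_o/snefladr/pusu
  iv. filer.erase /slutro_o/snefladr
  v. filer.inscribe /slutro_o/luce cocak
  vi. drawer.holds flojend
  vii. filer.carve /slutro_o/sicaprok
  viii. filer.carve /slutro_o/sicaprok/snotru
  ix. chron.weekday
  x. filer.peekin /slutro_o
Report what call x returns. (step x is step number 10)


Do: filer.carve[p→/slutro_o/snefladr]
See: ok
Do: filer.inscribe[p→/slutro_o/snefladr/pusu; c→lipre]
See: created
Do: filer.erase[p→/slutro_o/snefladr/pusu]
See: ok
Do: filer.erase[p→/slutro_o/snefladr]
See: ok
Do: filer.inscribe[p→/slutro_o/luce; c→cocak]
See: created
Do: drawer.holds[k→flojend]
See: yes
Do: filer.carve[p→/slutro_o/sicaprok]
See: ok
Do: filer.carve[p→/slutro_o/sicaprok/snotru]
See: ok
Do: chron.weekday[]
See: Friday
Do: filer.peekin[p→/slutro_o]
See: [caslupru/, luce, sicaprok/, snislupr/]

Answer: [caslupru/, luce, sicaprok/, snislupr/]


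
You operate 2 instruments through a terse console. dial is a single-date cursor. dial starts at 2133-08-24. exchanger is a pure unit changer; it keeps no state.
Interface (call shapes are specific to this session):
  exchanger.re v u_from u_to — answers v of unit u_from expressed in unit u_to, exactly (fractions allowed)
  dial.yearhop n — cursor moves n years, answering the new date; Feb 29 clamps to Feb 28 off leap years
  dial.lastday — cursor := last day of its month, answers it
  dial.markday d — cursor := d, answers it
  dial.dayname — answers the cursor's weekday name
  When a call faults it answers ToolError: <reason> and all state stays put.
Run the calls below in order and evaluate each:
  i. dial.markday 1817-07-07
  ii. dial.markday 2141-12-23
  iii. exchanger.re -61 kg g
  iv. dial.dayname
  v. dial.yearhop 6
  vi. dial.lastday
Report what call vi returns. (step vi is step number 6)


[in] markday d=1817-07-07
= 1817-07-07
[in] markday d=2141-12-23
= 2141-12-23
[in] re v=-61 u_from=kg u_to=g
= -61000
[in] dayname
= Saturday
[in] yearhop n=6
= 2147-12-23
[in] lastday
= 2147-12-31

Answer: 2147-12-31


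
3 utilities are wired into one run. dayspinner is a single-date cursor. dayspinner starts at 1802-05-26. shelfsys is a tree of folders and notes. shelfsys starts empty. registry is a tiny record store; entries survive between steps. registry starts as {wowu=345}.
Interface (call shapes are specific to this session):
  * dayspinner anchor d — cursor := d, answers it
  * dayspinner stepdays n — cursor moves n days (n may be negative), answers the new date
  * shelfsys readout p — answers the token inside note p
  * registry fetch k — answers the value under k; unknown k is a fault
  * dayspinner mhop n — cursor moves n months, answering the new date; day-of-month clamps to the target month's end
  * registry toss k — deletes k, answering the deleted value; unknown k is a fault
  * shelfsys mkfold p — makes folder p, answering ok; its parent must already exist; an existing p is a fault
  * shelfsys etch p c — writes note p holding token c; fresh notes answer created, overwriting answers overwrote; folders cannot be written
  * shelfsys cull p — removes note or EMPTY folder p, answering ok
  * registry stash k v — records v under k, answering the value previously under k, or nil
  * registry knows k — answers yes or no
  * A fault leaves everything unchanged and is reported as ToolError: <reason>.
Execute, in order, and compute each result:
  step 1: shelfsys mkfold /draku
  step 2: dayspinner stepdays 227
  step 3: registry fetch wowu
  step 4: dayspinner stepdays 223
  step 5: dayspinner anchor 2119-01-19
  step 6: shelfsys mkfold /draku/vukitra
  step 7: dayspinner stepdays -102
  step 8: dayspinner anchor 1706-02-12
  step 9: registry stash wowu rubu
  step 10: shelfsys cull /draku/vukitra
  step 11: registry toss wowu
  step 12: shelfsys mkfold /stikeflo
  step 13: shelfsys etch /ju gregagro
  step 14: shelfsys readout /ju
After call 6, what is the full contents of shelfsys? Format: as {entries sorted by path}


Answer: {draku/, draku/vukitra/}

Derivation:
~$ shelfsys mkfold p=/draku
:: ok
~$ dayspinner stepdays n=227
:: 1803-01-08
~$ registry fetch k=wowu
:: 345
~$ dayspinner stepdays n=223
:: 1803-08-19
~$ dayspinner anchor d=2119-01-19
:: 2119-01-19
~$ shelfsys mkfold p=/draku/vukitra
:: ok
~$ dayspinner stepdays n=-102
:: 2118-10-09
~$ dayspinner anchor d=1706-02-12
:: 1706-02-12
~$ registry stash k=wowu v=rubu
:: 345
~$ shelfsys cull p=/draku/vukitra
:: ok
~$ registry toss k=wowu
:: rubu
~$ shelfsys mkfold p=/stikeflo
:: ok
~$ shelfsys etch p=/ju c=gregagro
:: created
~$ shelfsys readout p=/ju
:: gregagro


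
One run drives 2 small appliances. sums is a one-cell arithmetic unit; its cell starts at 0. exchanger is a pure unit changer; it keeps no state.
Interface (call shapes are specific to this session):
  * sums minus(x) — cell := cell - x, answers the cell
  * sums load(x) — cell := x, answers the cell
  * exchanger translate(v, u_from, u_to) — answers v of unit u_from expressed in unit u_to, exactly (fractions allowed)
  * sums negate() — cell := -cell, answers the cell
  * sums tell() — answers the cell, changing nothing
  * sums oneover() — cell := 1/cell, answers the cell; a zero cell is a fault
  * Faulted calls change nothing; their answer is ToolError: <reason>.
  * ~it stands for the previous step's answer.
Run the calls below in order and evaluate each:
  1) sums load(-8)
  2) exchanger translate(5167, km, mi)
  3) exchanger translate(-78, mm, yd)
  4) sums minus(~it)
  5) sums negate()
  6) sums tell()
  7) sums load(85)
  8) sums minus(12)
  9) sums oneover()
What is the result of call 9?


I try sums load passing x→-8, — result: -8.
I call exchanger translate passing v→5167, u_from→km, u_to→mi, and see 80734375/25146.
Now I run exchanger translate passing v→-78, u_from→mm, u_to→yd, and get -65/762.
I run sums minus passing x→~it, which returns -6031/762.
I invoke sums negate(), and get 6031/762.
I use sums tell, giving 6031/762.
I invoke sums load passing x→85: 85.
Using sums minus passing x→12, and observe 73.
I use sums oneover: 1/73.

Answer: 1/73


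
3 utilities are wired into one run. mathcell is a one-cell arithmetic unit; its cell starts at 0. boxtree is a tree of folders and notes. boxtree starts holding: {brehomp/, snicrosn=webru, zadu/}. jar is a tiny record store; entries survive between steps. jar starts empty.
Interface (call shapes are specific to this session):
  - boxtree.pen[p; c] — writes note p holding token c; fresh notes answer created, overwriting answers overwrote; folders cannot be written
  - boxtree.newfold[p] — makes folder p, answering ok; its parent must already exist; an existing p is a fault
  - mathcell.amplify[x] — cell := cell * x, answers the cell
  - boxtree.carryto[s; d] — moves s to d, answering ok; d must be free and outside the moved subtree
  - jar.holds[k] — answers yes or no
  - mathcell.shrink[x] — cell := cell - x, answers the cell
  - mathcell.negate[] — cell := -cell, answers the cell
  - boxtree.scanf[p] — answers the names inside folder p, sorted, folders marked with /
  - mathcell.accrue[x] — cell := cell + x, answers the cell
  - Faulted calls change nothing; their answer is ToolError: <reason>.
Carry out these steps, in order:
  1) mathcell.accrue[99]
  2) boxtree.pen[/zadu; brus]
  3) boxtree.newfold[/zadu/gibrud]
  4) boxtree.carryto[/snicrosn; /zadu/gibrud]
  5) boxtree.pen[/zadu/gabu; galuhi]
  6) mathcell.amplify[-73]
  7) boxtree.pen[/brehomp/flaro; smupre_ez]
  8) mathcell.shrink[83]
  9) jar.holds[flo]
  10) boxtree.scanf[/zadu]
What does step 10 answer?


% mathcell.accrue 99
= 99
% boxtree.pen /zadu brus
= ToolError: is a directory
% boxtree.newfold /zadu/gibrud
= ok
% boxtree.carryto /snicrosn /zadu/gibrud
= ToolError: exists
% boxtree.pen /zadu/gabu galuhi
= created
% mathcell.amplify -73
= -7227
% boxtree.pen /brehomp/flaro smupre_ez
= created
% mathcell.shrink 83
= -7310
% jar.holds flo
= no
% boxtree.scanf /zadu
= [gabu, gibrud/]

Answer: [gabu, gibrud/]


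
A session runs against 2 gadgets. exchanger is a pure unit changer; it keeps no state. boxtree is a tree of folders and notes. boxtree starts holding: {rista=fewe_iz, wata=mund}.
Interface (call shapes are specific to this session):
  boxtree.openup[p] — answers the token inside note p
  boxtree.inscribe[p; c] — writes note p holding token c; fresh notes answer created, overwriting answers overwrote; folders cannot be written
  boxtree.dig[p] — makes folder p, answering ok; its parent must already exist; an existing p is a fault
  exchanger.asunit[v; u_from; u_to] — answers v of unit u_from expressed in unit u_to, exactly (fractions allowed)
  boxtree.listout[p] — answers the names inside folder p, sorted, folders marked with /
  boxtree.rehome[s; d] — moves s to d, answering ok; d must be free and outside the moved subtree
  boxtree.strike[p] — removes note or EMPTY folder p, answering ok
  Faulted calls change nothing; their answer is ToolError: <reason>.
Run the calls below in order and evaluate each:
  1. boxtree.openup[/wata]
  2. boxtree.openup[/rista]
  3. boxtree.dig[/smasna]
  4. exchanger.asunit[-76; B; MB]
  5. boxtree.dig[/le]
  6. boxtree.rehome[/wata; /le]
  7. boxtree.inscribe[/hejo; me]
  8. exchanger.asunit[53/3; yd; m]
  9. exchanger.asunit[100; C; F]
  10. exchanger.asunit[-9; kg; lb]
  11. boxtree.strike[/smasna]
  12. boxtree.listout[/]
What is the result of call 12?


~$ boxtree.openup p='/wata'
= mund
~$ boxtree.openup p='/rista'
= fewe_iz
~$ boxtree.dig p='/smasna'
= ok
~$ exchanger.asunit v='-76' u_from='B' u_to='MB'
= -19/250000
~$ boxtree.dig p='/le'
= ok
~$ boxtree.rehome s='/wata' d='/le'
= ToolError: exists
~$ boxtree.inscribe p='/hejo' c='me'
= created
~$ exchanger.asunit v='53/3' u_from='yd' u_to='m'
= 20193/1250
~$ exchanger.asunit v='100' u_from='C' u_to='F'
= 212
~$ exchanger.asunit v='-9' u_from='kg' u_to='lb'
= -900000000/45359237
~$ boxtree.strike p='/smasna'
= ok
~$ boxtree.listout p='/'
= [hejo, le/, rista, wata]

Answer: [hejo, le/, rista, wata]


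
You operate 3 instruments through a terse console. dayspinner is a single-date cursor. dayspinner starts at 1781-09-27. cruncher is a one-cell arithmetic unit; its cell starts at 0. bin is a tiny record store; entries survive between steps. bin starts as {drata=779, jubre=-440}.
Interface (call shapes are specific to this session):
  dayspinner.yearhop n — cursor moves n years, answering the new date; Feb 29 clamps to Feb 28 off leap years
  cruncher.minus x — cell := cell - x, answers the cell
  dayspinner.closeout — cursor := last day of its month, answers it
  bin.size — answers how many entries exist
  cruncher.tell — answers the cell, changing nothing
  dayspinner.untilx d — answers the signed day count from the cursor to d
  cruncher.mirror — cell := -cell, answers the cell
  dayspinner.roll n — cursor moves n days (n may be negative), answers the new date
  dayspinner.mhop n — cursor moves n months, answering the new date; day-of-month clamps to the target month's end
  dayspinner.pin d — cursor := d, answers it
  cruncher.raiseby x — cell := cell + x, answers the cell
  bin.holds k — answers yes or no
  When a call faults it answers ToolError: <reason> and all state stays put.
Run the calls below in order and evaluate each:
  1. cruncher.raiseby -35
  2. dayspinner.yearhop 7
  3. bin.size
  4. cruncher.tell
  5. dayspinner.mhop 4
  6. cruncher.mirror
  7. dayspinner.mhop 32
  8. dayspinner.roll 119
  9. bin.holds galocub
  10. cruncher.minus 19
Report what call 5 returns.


Next I call cruncher.raiseby using -35, — result: -35.
Invoking dayspinner.yearhop using 7, and observe 1788-09-27.
Invoking bin.size(), → 2.
I run cruncher.tell(), and observe -35.
I run dayspinner.mhop using 4, and see 1789-01-27.
Next I call cruncher.mirror(), yielding 35.
Next I call dayspinner.mhop using 32: 1791-09-27.
Calling dayspinner.roll using 119, → 1792-01-24.
I run bin.holds using galocub, giving no.
Using cruncher.minus using 19: 16.

Answer: 1789-01-27


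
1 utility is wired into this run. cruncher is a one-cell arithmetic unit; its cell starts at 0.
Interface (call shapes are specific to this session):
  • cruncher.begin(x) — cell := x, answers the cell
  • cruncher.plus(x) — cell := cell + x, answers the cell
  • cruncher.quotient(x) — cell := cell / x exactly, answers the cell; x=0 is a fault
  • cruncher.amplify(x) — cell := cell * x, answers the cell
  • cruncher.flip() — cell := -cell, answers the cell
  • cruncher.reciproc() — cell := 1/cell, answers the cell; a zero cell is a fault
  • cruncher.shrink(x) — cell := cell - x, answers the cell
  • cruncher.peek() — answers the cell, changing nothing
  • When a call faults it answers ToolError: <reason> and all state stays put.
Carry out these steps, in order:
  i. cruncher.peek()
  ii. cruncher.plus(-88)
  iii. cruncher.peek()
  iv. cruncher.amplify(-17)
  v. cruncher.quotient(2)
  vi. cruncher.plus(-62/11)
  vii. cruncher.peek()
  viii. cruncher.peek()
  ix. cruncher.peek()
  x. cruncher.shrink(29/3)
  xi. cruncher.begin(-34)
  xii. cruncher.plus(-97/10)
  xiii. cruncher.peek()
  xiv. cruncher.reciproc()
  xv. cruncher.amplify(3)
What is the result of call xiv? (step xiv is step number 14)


Answer: -10/437

Derivation:
% cruncher.peek() => 0
% cruncher.plus(x: -88) => -88
% cruncher.peek() => -88
% cruncher.amplify(x: -17) => 1496
% cruncher.quotient(x: 2) => 748
% cruncher.plus(x: -62/11) => 8166/11
% cruncher.peek() => 8166/11
% cruncher.peek() => 8166/11
% cruncher.peek() => 8166/11
% cruncher.shrink(x: 29/3) => 24179/33
% cruncher.begin(x: -34) => -34
% cruncher.plus(x: -97/10) => -437/10
% cruncher.peek() => -437/10
% cruncher.reciproc() => -10/437
% cruncher.amplify(x: 3) => -30/437


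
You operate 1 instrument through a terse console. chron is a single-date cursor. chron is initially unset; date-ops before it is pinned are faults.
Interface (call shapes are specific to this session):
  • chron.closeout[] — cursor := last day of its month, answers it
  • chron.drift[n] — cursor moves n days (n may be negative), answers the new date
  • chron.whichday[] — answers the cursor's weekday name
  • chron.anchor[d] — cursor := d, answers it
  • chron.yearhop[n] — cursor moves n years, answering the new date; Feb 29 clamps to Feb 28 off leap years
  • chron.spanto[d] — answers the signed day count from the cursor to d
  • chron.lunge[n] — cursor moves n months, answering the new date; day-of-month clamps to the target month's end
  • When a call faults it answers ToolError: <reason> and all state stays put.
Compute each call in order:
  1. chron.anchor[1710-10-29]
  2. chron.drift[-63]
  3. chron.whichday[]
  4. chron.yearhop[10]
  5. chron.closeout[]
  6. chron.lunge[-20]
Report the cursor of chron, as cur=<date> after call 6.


Answer: cur=1718-12-31

Derivation:
Step: chron.anchor[d: 1710-10-29]
Result: 1710-10-29
Step: chron.drift[n: -63]
Result: 1710-08-27
Step: chron.whichday[]
Result: Wednesday
Step: chron.yearhop[n: 10]
Result: 1720-08-27
Step: chron.closeout[]
Result: 1720-08-31
Step: chron.lunge[n: -20]
Result: 1718-12-31


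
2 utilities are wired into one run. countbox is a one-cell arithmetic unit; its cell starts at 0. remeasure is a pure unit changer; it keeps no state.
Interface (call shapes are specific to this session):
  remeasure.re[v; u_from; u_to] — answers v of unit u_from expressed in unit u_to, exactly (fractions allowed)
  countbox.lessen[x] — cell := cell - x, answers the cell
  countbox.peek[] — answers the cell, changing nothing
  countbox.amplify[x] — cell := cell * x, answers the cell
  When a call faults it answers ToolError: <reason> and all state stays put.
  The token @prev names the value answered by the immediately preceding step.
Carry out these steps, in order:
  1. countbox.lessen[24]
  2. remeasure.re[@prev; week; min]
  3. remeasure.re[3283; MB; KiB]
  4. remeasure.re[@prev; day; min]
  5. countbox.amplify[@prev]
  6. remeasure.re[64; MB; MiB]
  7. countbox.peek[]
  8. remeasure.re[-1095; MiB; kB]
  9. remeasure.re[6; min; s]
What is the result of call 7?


Answer: -110801250000

Derivation:
==> countbox.lessen(x='24')
<== -24
==> remeasure.re(v='@prev', u_from='week', u_to='min')
<== -241920
==> remeasure.re(v='3283', u_from='MB', u_to='KiB')
<== 51296875/16
==> remeasure.re(v='@prev', u_from='day', u_to='min')
<== 4616718750
==> countbox.amplify(x='@prev')
<== -110801250000
==> remeasure.re(v='64', u_from='MB', u_to='MiB')
<== 15625/256
==> countbox.peek()
<== -110801250000
==> remeasure.re(v='-1095', u_from='MiB', u_to='kB')
<== -28704768/25
==> remeasure.re(v='6', u_from='min', u_to='s')
<== 360
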